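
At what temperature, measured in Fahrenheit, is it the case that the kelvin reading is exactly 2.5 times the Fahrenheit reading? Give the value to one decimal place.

131.3°F

Let F be the Fahrenheit reading. The kelvin reading is K = 5/9·F + 255.372.
Require K = 2.5·F: 5/9·F + 255.372 = 2.5·F.
(-35/18)·F = -255.372  ⇒  F = 131.3.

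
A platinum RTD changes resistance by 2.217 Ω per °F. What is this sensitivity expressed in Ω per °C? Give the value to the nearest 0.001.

Since only a temperature interval is involved, the additive offset between the scales drops out.
A change of 1°C is a change of 1.8°F, so per °C the value is 2.217 × 1.8 = 3.991.

3.991 Ω per °C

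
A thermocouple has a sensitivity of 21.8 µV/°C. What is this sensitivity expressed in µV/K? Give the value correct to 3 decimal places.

The quantity depends on a temperature interval, so only the ratio of degree sizes applies; the offset between the scales is irrelevant.
A change of 1 K is a change of 1°C, so per K the value is 21.8 × 1 = 21.800.

21.800 µV/K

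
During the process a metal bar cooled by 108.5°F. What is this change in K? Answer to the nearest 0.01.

Only the scale ratio 5/9 matters for a change in temperature.
108.5 × 5/9 = 60.28.

60.28 K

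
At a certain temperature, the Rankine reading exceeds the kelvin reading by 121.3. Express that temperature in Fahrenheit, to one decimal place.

Let x be the Rankine reading; then the kelvin reading is 5/9·x.
(5/9·x) - x = -121.3  ⇒  (-4/9)·x = -121.3  ⇒  x = 272.9250°R.
In Celsius: (272.925 - 491.67) × 5/9 = -121.5250°C.
In Fahrenheit: -121.5250 × 1.8 + 32 = -186.7°F.

-186.7°F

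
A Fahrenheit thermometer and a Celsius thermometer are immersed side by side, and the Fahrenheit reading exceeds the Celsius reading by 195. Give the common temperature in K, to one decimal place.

476.9 K

Let x be the Fahrenheit reading; then the Celsius reading is 5/9·x - 17.7778.
(5/9·x - 17.7778) - x = -195  ⇒  (-4/9)·x = -177.222  ⇒  x = 398.7500°F.
In Celsius: (398.75 - 32) × 5/9 = 203.7500°C.
In kelvin: 203.7500 + 273.15 = 476.9 K.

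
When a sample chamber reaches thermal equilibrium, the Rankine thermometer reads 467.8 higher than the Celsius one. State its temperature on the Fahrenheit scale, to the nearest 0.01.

Let x be the Celsius reading; then the Rankine reading is 1.8·x + 491.67.
(1.8·x + 491.67) - x = 467.8  ⇒  (0.8)·x = -23.87  ⇒  x = -29.8375°C.
In Fahrenheit: -29.8375 × 1.8 + 32 = -21.71°F.

-21.71°F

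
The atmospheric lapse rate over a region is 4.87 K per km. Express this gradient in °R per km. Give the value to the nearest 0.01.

Since only a temperature interval is involved, the additive offset between the scales drops out.
A change of 1 K is a change of 1.8°R, so 4.87 × 1.8 = 8.77.

8.77 °R/km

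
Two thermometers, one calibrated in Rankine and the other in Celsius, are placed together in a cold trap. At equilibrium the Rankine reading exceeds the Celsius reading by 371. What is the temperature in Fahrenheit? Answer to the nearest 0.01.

-239.51°F

Let x be the Rankine reading; then the Celsius reading is 5/9·x - 273.15.
(5/9·x - 273.15) - x = -371  ⇒  (-4/9)·x = -97.85  ⇒  x = 220.1625°R.
In Celsius: (220.1625 - 491.67) × 5/9 = -150.8375°C.
In Fahrenheit: -150.8375 × 1.8 + 32 = -239.51°F.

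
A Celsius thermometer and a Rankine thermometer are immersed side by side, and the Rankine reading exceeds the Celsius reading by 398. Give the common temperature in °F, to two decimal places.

-178.76°F

Let x be the Celsius reading; then the Rankine reading is 1.8·x + 491.67.
(1.8·x + 491.67) - x = 398  ⇒  (0.8)·x = -93.67  ⇒  x = -117.0875°C.
In Fahrenheit: -117.0875 × 1.8 + 32 = -178.76°F.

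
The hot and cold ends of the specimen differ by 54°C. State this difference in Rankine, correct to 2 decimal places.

For a temperature interval the offset drops out; only the factor 1.8 applies.
54 × 1.8 = 97.20.

97.20°R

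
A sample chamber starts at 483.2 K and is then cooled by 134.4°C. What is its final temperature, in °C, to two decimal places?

75.65°C

Initial temperature in Celsius: 483.2 - 273.15 = 210.0500°C.
Final Celsius temperature: 210.0500 - 134.4000 = 75.6500°C.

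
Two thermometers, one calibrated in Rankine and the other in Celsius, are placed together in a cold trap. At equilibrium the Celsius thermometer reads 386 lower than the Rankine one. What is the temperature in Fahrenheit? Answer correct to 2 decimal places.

-205.76°F

Let x be the Rankine reading; then the Celsius reading is 5/9·x - 273.15.
(5/9·x - 273.15) - x = -386  ⇒  (-4/9)·x = -112.85  ⇒  x = 253.9125°R.
In Celsius: (253.9125 - 491.67) × 5/9 = -132.0875°C.
In Fahrenheit: -132.0875 × 1.8 + 32 = -205.76°F.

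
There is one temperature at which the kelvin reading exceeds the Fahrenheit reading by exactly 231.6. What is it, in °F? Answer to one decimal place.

Let F be the Fahrenheit reading. The kelvin reading is K = 5/9·F + 255.372.
Require K - F = 231.6: (-4/9)·F + 255.372 = 231.6.
F = (231.6 - 255.372) / (-4/9) = 53.5.

53.5°F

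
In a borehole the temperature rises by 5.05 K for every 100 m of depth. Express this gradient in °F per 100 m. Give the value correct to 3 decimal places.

The quantity depends on a temperature interval, so only the ratio of degree sizes applies; the offset between the scales is irrelevant.
A change of 1 K is a change of 1.8°F, so 5.05 × 1.8 = 9.090.

9.090 °F/100 m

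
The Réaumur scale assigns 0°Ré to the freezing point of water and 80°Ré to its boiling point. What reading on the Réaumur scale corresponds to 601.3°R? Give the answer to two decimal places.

48.72°Ré

First in Celsius: (601.3 - 491.67) × 5/9 = 60.9056°C.
Linearly onto the Réaumur scale: 0 + (60.9056 / 100) × (80 - 0) = 48.72°Ré.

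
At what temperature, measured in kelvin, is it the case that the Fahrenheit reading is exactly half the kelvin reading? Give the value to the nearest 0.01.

353.59 K

Let K be the kelvin reading. The Fahrenheit reading is F = 1.8·K - 459.67.
Require F = 0.5·K: 1.8·K - 459.67 = 0.5·K.
(1.3)·K = 459.67  ⇒  K = 353.59.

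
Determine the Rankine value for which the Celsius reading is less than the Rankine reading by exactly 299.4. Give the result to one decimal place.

Let R be the Rankine reading. The Celsius reading is C = 5/9·R - 273.15.
Require C - R = -299.4: (-4/9)·R - 273.15 = -299.4.
R = (-299.4 + 273.15) / (-4/9) = 59.1.

59.1°R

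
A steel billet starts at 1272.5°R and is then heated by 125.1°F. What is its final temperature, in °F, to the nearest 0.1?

Initial temperature in Celsius: (1272.5 - 491.67) × 5/9 = 433.7944°C.
The 125.1°F change is an interval, so only the factor 5/9 applies: +125.1 × 5/9 = +69.5000°C.
Final Celsius temperature: 433.7944 + 69.5000 = 503.2944°C.
In Fahrenheit: 503.2944 × 1.8 + 32 = 937.9°F.

937.9°F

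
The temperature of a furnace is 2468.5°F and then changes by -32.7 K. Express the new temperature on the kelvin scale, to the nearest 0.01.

1594.06 K

Initial temperature in Celsius: (2468.5 - 32) × 5/9 = 1353.6111°C.
The 32.7 K change is an interval; Kelvin and Celsius degrees are the same size, so ΔC = -32.7°C.
Final Celsius temperature: 1353.6111 - 32.7000 = 1320.9111°C.
In kelvin: 1320.9111 + 273.15 = 1594.06 K.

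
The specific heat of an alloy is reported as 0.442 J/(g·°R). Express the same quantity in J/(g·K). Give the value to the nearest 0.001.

Since only a temperature interval is involved, the additive offset between the scales drops out.
A change of 1 K is a change of 1.8°R, so per K the value is 0.442 × 1.8 = 0.796.

0.796 J/(g·K)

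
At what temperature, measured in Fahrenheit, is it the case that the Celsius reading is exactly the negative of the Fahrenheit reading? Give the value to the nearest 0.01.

11.43°F

Let F be the Fahrenheit reading. The Celsius reading is C = 5/9·F - 17.7778.
Require C = -1·F: 5/9·F - 17.7778 = -1·F.
(14/9)·F = 17.7778  ⇒  F = 11.43.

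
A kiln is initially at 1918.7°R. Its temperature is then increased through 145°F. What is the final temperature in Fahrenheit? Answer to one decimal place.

1604.0°F

Initial temperature in Celsius: (1918.7 - 491.67) × 5/9 = 792.7944°C.
The 145°F change is an interval, so only the factor 5/9 applies: +145 × 5/9 = +80.5556°C.
Final Celsius temperature: 792.7944 + 80.5556 = 873.3500°C.
In Fahrenheit: 873.3500 × 1.8 + 32 = 1604.0°F.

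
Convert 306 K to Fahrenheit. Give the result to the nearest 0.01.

In Celsius: 306 - 273.15 = 32.8500°C.
In Fahrenheit: 32.8500 × 1.8 + 32 = 91.13°F.

91.13°F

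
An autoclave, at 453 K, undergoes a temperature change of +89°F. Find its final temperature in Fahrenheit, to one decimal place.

Initial temperature in Celsius: 453 - 273.15 = 179.8500°C.
The 89°F change is an interval, so only the factor 5/9 applies: +89 × 5/9 = +49.4444°C.
Final Celsius temperature: 179.8500 + 49.4444 = 229.2944°C.
In Fahrenheit: 229.2944 × 1.8 + 32 = 444.7°F.

444.7°F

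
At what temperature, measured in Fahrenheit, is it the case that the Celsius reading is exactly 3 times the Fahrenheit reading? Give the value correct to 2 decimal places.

Let F be the Fahrenheit reading. The Celsius reading is C = 5/9·F - 17.7778.
Require C = 3·F: 5/9·F - 17.7778 = 3·F.
(-22/9)·F = 17.7778  ⇒  F = -7.27.

-7.27°F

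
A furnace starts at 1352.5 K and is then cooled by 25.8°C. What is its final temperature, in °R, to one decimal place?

2388.1°R

Initial temperature in Celsius: 1352.5 - 273.15 = 1079.3500°C.
Final Celsius temperature: 1079.3500 - 25.8000 = 1053.5500°C.
In Rankine: 1053.5500 × 1.8 + 491.67 = 2388.1°R.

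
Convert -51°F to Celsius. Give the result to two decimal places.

In Celsius: (-51 - 32) × 5/9 = -46.1111°C.

-46.11°C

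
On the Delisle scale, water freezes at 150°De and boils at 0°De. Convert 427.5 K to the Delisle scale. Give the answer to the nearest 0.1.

-81.5°De

First in Celsius: 427.5 - 273.15 = 154.3500°C.
Linearly onto the Delisle scale: 150 + (154.3500 / 100) × (0 - 150) = -81.5°De.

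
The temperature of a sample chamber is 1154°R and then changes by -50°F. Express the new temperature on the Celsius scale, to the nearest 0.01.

340.18°C

Initial temperature in Celsius: (1154 - 491.67) × 5/9 = 367.9611°C.
The 50°F change is an interval, so only the factor 5/9 applies: -50 × 5/9 = -27.7778°C.
Final Celsius temperature: 367.9611 - 27.7778 = 340.1833°C.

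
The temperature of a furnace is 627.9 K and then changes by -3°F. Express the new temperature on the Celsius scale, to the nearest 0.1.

Initial temperature in Celsius: 627.9 - 273.15 = 354.7500°C.
The 3°F change is an interval, so only the factor 5/9 applies: -3 × 5/9 = -1.6667°C.
Final Celsius temperature: 354.7500 - 1.6667 = 353.0833°C.

353.1°C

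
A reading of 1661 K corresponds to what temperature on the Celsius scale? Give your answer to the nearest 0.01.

In Celsius: 1661 - 273.15 = 1387.8500°C.

1387.85°C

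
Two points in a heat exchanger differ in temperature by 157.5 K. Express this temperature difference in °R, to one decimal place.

Only the scale ratio 1.8 matters for a change in temperature.
157.5 × 1.8 = 283.5.

283.5°R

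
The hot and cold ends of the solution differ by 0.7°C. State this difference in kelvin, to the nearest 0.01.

Celsius and kelvin degrees are the same size, so the interval is unchanged: 0.70.

0.70 K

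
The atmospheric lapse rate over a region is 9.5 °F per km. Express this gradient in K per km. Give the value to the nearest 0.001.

The quantity depends on a temperature interval, so only the ratio of degree sizes applies; the offset between the scales is irrelevant.
A change of 1°F is a change of 5/9 K, so 9.5 × 5/9 = 5.278.

5.278 K/km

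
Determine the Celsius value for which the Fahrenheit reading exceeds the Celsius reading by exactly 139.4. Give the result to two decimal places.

Let C be the Celsius reading. The Fahrenheit reading is F = 1.8·C + 32.
Require F - C = 139.4: (0.8)·C + 32 = 139.4.
C = (139.4 - 32) / (0.8) = 134.25.

134.25°C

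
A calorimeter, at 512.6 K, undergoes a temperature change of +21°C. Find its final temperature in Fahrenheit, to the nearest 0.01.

Initial temperature in Celsius: 512.6 - 273.15 = 239.4500°C.
Final Celsius temperature: 239.4500 + 21.0000 = 260.4500°C.
In Fahrenheit: 260.4500 × 1.8 + 32 = 500.81°F.

500.81°F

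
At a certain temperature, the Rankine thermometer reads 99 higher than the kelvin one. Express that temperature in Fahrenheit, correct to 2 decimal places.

Let x be the kelvin reading; then the Rankine reading is 1.8·x.
(1.8·x) - x = 99  ⇒  (0.8)·x = 99  ⇒  x = 123.7500 K.
In Celsius: 123.75 - 273.15 = -149.4000°C.
In Fahrenheit: -149.4000 × 1.8 + 32 = -236.92°F.

-236.92°F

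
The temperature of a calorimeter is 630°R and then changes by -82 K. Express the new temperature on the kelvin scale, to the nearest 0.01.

268.00 K

Initial temperature in Celsius: (630 - 491.67) × 5/9 = 76.8500°C.
The 82 K change is an interval; Kelvin and Celsius degrees are the same size, so ΔC = -82°C.
Final Celsius temperature: 76.8500 - 82.0000 = -5.1500°C.
In kelvin: -5.1500 + 273.15 = 268.00 K.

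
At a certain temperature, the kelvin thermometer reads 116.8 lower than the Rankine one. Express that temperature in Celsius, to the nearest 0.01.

-127.15°C

Let x be the Rankine reading; then the kelvin reading is 5/9·x.
(5/9·x) - x = -116.8  ⇒  (-4/9)·x = -116.8  ⇒  x = 262.8000°R.
In Celsius: (262.8 - 491.67) × 5/9 = -127.15°C.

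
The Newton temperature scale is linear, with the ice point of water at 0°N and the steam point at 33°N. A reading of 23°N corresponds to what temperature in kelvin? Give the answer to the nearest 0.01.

Linear interpolation between the fixed points: C = (23 - 0) × 100 / (33 - 0) = 69.6970°C.
Then 69.6970 + 273.15 = 342.85 K.

342.85 K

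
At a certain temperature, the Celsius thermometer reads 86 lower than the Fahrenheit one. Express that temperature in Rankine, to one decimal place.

Let x be the Fahrenheit reading; then the Celsius reading is 5/9·x - 17.7778.
(5/9·x - 17.7778) - x = -86  ⇒  (-4/9)·x = -68.2222  ⇒  x = 153.5000°F.
In Celsius: (153.5 - 32) × 5/9 = 67.5000°C.
In Rankine: 67.5000 × 1.8 + 491.67 = 613.2°R.

613.2°R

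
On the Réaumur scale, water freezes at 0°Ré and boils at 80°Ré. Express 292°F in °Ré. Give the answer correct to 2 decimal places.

115.56°Ré

First in Celsius: (292 - 32) × 5/9 = 144.4444°C.
Linearly onto the Réaumur scale: 0 + (144.4444 / 100) × (80 - 0) = 115.56°Ré.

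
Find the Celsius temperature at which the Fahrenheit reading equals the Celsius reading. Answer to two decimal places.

Let C be the Celsius reading. The Fahrenheit reading is F = 1.8·C + 32.
Set F = C: 1.8·C + 32 = C.
(0.8)·C = -32  ⇒  C = -40.00.

-40.00°C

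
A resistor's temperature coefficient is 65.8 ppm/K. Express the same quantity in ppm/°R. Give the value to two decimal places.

Since only a temperature interval is involved, the additive offset between the scales drops out.
A change of 1°R is a change of 5/9 K, so per °R the value is 65.8 × 5/9 = 36.56.

36.56 ppm/°R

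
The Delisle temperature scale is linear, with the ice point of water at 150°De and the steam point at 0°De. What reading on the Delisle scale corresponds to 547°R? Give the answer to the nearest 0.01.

First in Celsius: (547 - 491.67) × 5/9 = 30.7389°C.
Linearly onto the Delisle scale: 150 + (30.7389 / 100) × (0 - 150) = 103.89°De.

103.89°De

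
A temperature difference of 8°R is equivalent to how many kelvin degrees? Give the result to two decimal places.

4.44 K

For a temperature interval the offset drops out; only the factor 5/9 applies.
8 × 5/9 = 4.44.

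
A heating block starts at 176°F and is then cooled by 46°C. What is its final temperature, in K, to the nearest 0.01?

Initial temperature in Celsius: (176 - 32) × 5/9 = 80.0000°C.
Final Celsius temperature: 80.0000 - 46.0000 = 34.0000°C.
In kelvin: 34.0000 + 273.15 = 307.15 K.

307.15 K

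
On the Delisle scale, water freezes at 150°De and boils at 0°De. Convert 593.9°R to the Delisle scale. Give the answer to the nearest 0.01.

64.81°De

First in Celsius: (593.9 - 491.67) × 5/9 = 56.7944°C.
Linearly onto the Delisle scale: 150 + (56.7944 / 100) × (0 - 150) = 64.81°De.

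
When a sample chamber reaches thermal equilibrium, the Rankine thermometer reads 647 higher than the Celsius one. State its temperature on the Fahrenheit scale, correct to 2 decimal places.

381.49°F

Let x be the Celsius reading; then the Rankine reading is 1.8·x + 491.67.
(1.8·x + 491.67) - x = 647  ⇒  (0.8)·x = 155.33  ⇒  x = 194.1625°C.
In Fahrenheit: 194.1625 × 1.8 + 32 = 381.49°F.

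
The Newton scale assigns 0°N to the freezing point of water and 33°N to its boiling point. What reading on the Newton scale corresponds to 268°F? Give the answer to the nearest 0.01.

First in Celsius: (268 - 32) × 5/9 = 131.1111°C.
Linearly onto the Newton scale: 0 + (131.1111 / 100) × (33 - 0) = 43.27°N.

43.27°N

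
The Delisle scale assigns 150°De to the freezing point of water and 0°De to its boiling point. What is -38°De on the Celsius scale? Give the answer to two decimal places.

Linear interpolation between the fixed points: C = (-38 - 150) × 100 / (0 - 150) = 125.3333°C.

125.33°C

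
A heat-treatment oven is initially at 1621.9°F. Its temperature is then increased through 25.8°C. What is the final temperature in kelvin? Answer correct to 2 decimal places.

1182.23 K

Initial temperature in Celsius: (1621.9 - 32) × 5/9 = 883.2778°C.
Final Celsius temperature: 883.2778 + 25.8000 = 909.0778°C.
In kelvin: 909.0778 + 273.15 = 1182.23 K.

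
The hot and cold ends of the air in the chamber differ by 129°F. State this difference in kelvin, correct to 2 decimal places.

Only the scale ratio 5/9 matters for a change in temperature.
129 × 5/9 = 71.67.

71.67 K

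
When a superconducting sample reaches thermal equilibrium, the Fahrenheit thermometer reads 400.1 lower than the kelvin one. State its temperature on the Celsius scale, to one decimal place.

Let x be the kelvin reading; then the Fahrenheit reading is 1.8·x - 459.67.
(1.8·x - 459.67) - x = -400.1  ⇒  (0.8)·x = 59.57  ⇒  x = 74.4625 K.
In Celsius: 74.4625 - 273.15 = -198.7°C.

-198.7°C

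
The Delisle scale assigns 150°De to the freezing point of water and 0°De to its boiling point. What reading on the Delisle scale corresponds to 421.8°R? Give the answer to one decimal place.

208.2°De

First in Celsius: (421.8 - 491.67) × 5/9 = -38.8167°C.
Linearly onto the Delisle scale: 150 + (-38.8167 / 100) × (0 - 150) = 208.2°De.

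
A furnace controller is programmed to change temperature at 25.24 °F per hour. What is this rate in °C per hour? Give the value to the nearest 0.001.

14.022 °C/hour

Since only a temperature interval is involved, the additive offset between the scales drops out.
A change of 1°F is a change of 5/9°C, so 25.24 × 5/9 = 14.022.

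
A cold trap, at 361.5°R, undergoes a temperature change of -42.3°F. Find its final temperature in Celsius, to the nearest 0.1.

-95.8°C

Initial temperature in Celsius: (361.5 - 491.67) × 5/9 = -72.3167°C.
The 42.3°F change is an interval, so only the factor 5/9 applies: -42.3 × 5/9 = -23.5000°C.
Final Celsius temperature: -72.3167 - 23.5000 = -95.8167°C.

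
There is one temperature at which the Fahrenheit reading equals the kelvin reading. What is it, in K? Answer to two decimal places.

574.59 K

Let K be the kelvin reading. The Fahrenheit reading is F = 1.8·K - 459.67.
Set F = K: 1.8·K - 459.67 = K.
(0.8)·K = 459.67  ⇒  K = 574.59.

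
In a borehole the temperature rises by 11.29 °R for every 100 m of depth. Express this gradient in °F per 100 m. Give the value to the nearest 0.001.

Since only a temperature interval is involved, the additive offset between the scales drops out.
A change of 1°R is a change of 1°F, so 11.29 × 1 = 11.290.

11.290 °F/100 m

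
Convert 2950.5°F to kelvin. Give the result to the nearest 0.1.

In Celsius: (2950.5 - 32) × 5/9 = 1621.3889°C.
In kelvin: 1621.3889 + 273.15 = 1894.5 K.

1894.5 K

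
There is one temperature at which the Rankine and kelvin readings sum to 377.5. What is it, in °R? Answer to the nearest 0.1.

242.7°R

Let R be the Rankine reading. The kelvin reading is K = 5/9·R.
Require R + K = 377.5: (14/9)·R = 377.5.
R = (377.5) / (14/9) = 242.7.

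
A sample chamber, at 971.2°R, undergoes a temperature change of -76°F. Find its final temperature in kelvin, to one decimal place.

Initial temperature in Celsius: (971.2 - 491.67) × 5/9 = 266.4056°C.
The 76°F change is an interval, so only the factor 5/9 applies: -76 × 5/9 = -42.2222°C.
Final Celsius temperature: 266.4056 - 42.2222 = 224.1833°C.
In kelvin: 224.1833 + 273.15 = 497.3 K.

497.3 K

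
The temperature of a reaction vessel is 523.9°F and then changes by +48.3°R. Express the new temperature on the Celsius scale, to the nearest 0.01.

300.11°C

Initial temperature in Celsius: (523.9 - 32) × 5/9 = 273.2778°C.
The 48.3°R change is an interval, so only the factor 5/9 applies: +48.3 × 5/9 = +26.8333°C.
Final Celsius temperature: 273.2778 + 26.8333 = 300.1111°C.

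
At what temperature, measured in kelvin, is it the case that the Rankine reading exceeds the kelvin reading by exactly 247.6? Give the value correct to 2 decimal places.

Let K be the kelvin reading. The Rankine reading is R = 1.8·K.
Require R - K = 247.6: (0.8)·K = 247.6.
K = (247.6) / (0.8) = 309.50.

309.50 K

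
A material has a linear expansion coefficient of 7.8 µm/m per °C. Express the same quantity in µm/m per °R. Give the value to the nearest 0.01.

Since only a temperature interval is involved, the additive offset between the scales drops out.
A change of 1°R is a change of 5/9°C, so per °R the value is 7.8 × 5/9 = 4.33.

4.33 µm/m per °R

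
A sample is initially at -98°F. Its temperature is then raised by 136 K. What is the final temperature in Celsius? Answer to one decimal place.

Initial temperature in Celsius: (-98 - 32) × 5/9 = -72.2222°C.
The 136 K change is an interval; Kelvin and Celsius degrees are the same size, so ΔC = +136°C.
Final Celsius temperature: -72.2222 + 136.0000 = 63.7778°C.

63.8°C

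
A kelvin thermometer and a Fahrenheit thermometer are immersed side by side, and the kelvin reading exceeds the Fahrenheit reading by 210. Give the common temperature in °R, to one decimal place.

561.8°R

Let x be the kelvin reading; then the Fahrenheit reading is 1.8·x - 459.67.
(1.8·x - 459.67) - x = -210  ⇒  (0.8)·x = 249.67  ⇒  x = 312.0875 K.
In Celsius: 312.0875 - 273.15 = 38.9375°C.
In Rankine: 38.9375 × 1.8 + 491.67 = 561.8°R.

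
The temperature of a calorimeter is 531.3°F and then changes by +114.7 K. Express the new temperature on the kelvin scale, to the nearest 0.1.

665.2 K

Initial temperature in Celsius: (531.3 - 32) × 5/9 = 277.3889°C.
The 114.7 K change is an interval; Kelvin and Celsius degrees are the same size, so ΔC = +114.7°C.
Final Celsius temperature: 277.3889 + 114.7000 = 392.0889°C.
In kelvin: 392.0889 + 273.15 = 665.2 K.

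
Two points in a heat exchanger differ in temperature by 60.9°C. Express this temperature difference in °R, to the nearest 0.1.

For a temperature interval the offset drops out; only the factor 1.8 applies.
60.9 × 1.8 = 109.6.

109.6°R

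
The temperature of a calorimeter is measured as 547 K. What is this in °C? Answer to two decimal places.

273.85°C

In Celsius: 547 - 273.15 = 273.8500°C.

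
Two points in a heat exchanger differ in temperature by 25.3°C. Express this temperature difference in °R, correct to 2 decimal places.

An interval of 1°C corresponds to 1.8°R.
25.3 × 1.8 = 45.54.

45.54°R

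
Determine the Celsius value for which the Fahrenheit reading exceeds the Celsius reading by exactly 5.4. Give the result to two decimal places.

Let C be the Celsius reading. The Fahrenheit reading is F = 1.8·C + 32.
Require F - C = 5.4: (0.8)·C + 32 = 5.4.
C = (5.4 - 32) / (0.8) = -33.25.

-33.25°C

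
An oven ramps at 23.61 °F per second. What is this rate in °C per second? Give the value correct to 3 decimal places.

Since only a temperature interval is involved, the additive offset between the scales drops out.
A change of 1°F is a change of 5/9°C, so 23.61 × 5/9 = 13.117.

13.117 °C/second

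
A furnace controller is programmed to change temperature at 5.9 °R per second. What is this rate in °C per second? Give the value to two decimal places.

3.28 °C/second

The quantity depends on a temperature interval, so only the ratio of degree sizes applies; the offset between the scales is irrelevant.
A change of 1°R is a change of 5/9°C, so 5.9 × 5/9 = 3.28.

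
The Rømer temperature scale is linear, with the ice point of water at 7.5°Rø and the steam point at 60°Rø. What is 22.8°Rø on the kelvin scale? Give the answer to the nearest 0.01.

302.29 K

Linear interpolation between the fixed points: C = (22.8 - 7.5) × 100 / (60 - 7.5) = 29.1429°C.
Then 29.1429 + 273.15 = 302.29 K.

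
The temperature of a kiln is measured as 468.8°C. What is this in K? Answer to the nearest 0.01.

741.95 K

In kelvin: 468.8000 + 273.15 = 741.95 K.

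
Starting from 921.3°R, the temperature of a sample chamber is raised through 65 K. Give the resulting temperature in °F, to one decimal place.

Initial temperature in Celsius: (921.3 - 491.67) × 5/9 = 238.6833°C.
The 65 K change is an interval; Kelvin and Celsius degrees are the same size, so ΔC = +65°C.
Final Celsius temperature: 238.6833 + 65.0000 = 303.6833°C.
In Fahrenheit: 303.6833 × 1.8 + 32 = 578.6°F.

578.6°F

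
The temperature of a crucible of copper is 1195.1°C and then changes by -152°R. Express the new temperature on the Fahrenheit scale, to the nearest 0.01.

2031.18°F

The 152°R change is an interval, so only the factor 5/9 applies: -152 × 5/9 = -84.4444°C.
Final Celsius temperature: 1195.1000 - 84.4444 = 1110.6556°C.
In Fahrenheit: 1110.6556 × 1.8 + 32 = 2031.18°F.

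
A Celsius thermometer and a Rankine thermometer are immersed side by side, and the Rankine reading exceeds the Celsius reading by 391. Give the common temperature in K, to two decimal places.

147.31 K

Let x be the Celsius reading; then the Rankine reading is 1.8·x + 491.67.
(1.8·x + 491.67) - x = 391  ⇒  (0.8)·x = -100.67  ⇒  x = -125.8375°C.
In kelvin: -125.8375 + 273.15 = 147.31 K.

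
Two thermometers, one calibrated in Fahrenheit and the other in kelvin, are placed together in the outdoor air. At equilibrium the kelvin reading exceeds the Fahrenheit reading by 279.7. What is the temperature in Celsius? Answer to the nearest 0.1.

Let x be the Fahrenheit reading; then the kelvin reading is 5/9·x + 255.372.
(5/9·x + 255.372) - x = 279.7  ⇒  (-4/9)·x = 24.3278  ⇒  x = -54.7375°F.
In Celsius: (-54.7375 - 32) × 5/9 = -48.2°C.

-48.2°C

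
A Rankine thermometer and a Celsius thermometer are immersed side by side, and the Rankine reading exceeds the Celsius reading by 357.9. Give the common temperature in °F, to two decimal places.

Let x be the Rankine reading; then the Celsius reading is 5/9·x - 273.15.
(5/9·x - 273.15) - x = -357.9  ⇒  (-4/9)·x = -84.75  ⇒  x = 190.6875°R.
In Celsius: (190.6875 - 491.67) × 5/9 = -167.2125°C.
In Fahrenheit: -167.2125 × 1.8 + 32 = -268.98°F.

-268.98°F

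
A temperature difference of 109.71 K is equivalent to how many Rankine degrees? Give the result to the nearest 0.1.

197.5°R

Only the scale ratio 1.8 matters for a change in temperature.
109.71 × 1.8 = 197.5.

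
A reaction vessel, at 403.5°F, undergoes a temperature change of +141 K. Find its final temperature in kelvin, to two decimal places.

620.54 K

Initial temperature in Celsius: (403.5 - 32) × 5/9 = 206.3889°C.
The 141 K change is an interval; Kelvin and Celsius degrees are the same size, so ΔC = +141°C.
Final Celsius temperature: 206.3889 + 141.0000 = 347.3889°C.
In kelvin: 347.3889 + 273.15 = 620.54 K.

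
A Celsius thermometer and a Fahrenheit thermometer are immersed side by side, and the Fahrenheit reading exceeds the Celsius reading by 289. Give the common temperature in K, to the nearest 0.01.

Let x be the Celsius reading; then the Fahrenheit reading is 1.8·x + 32.
(1.8·x + 32) - x = 289  ⇒  (0.8)·x = 257  ⇒  x = 321.2500°C.
In kelvin: 321.2500 + 273.15 = 594.40 K.

594.40 K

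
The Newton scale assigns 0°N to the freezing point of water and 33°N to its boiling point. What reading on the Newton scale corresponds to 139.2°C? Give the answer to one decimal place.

45.9°N

Linearly onto the Newton scale: 0 + (139.2000 / 100) × (33 - 0) = 45.9°N.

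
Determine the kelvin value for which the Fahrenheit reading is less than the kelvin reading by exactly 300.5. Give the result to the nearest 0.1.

199.0 K

Let K be the kelvin reading. The Fahrenheit reading is F = 1.8·K - 459.67.
Require F - K = -300.5: (0.8)·K - 459.67 = -300.5.
K = (-300.5 + 459.67) / (0.8) = 199.0.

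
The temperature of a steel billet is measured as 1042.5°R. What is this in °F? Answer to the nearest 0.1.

582.8°F

In Celsius: (1042.5 - 491.67) × 5/9 = 306.0167°C.
In Fahrenheit: 306.0167 × 1.8 + 32 = 582.8°F.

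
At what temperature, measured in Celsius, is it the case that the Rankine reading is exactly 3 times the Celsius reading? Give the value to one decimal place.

409.7°C

Let C be the Celsius reading. The Rankine reading is R = 1.8·C + 491.67.
Require R = 3·C: 1.8·C + 491.67 = 3·C.
(-1.2)·C = -491.67  ⇒  C = 409.7.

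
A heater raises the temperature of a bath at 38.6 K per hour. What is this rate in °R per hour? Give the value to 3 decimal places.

Since only a temperature interval is involved, the additive offset between the scales drops out.
A change of 1 K is a change of 1.8°R, so 38.6 × 1.8 = 69.480.

69.480 °R/hour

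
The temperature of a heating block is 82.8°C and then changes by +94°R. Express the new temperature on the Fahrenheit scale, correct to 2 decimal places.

The 94°R change is an interval, so only the factor 5/9 applies: +94 × 5/9 = +52.2222°C.
Final Celsius temperature: 82.8000 + 52.2222 = 135.0222°C.
In Fahrenheit: 135.0222 × 1.8 + 32 = 275.04°F.

275.04°F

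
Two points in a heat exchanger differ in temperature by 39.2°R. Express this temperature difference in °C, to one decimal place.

Only the scale ratio 5/9 matters for a change in temperature.
39.2 × 5/9 = 21.8.

21.8°C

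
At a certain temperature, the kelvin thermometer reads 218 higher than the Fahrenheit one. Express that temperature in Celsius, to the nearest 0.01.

Let x be the Fahrenheit reading; then the kelvin reading is 5/9·x + 255.372.
(5/9·x + 255.372) - x = 218  ⇒  (-4/9)·x = -37.3722  ⇒  x = 84.0875°F.
In Celsius: (84.0875 - 32) × 5/9 = 28.94°C.

28.94°C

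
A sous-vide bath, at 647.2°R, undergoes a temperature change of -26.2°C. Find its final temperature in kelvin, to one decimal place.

Initial temperature in Celsius: (647.2 - 491.67) × 5/9 = 86.4056°C.
Final Celsius temperature: 86.4056 - 26.2000 = 60.2056°C.
In kelvin: 60.2056 + 273.15 = 333.4 K.

333.4 K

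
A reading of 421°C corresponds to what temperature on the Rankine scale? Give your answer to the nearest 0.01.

1249.47°R

In Rankine: 421.0000 × 1.8 + 491.67 = 1249.47°R.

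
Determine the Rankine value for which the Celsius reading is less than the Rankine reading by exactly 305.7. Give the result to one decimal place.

73.2°R

Let R be the Rankine reading. The Celsius reading is C = 5/9·R - 273.15.
Require C - R = -305.7: (-4/9)·R - 273.15 = -305.7.
R = (-305.7 + 273.15) / (-4/9) = 73.2.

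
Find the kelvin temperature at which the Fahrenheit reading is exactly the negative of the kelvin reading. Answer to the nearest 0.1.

Let K be the kelvin reading. The Fahrenheit reading is F = 1.8·K - 459.67.
Require F = -1·K: 1.8·K - 459.67 = -1·K.
(2.8)·K = 459.67  ⇒  K = 164.2.

164.2 K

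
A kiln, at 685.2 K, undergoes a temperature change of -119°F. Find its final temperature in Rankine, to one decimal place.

Initial temperature in Celsius: 685.2 - 273.15 = 412.0500°C.
The 119°F change is an interval, so only the factor 5/9 applies: -119 × 5/9 = -66.1111°C.
Final Celsius temperature: 412.0500 - 66.1111 = 345.9389°C.
In Rankine: 345.9389 × 1.8 + 491.67 = 1114.4°R.

1114.4°R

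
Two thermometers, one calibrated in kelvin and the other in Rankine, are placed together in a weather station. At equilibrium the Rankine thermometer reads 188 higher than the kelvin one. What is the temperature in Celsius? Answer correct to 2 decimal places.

Let x be the kelvin reading; then the Rankine reading is 1.8·x.
(1.8·x) - x = 188  ⇒  (0.8)·x = 188  ⇒  x = 235.0000 K.
In Celsius: 235 - 273.15 = -38.15°C.

-38.15°C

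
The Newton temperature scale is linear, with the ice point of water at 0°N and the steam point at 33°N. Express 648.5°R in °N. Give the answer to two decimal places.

First in Celsius: (648.5 - 491.67) × 5/9 = 87.1278°C.
Linearly onto the Newton scale: 0 + (87.1278 / 100) × (33 - 0) = 28.75°N.

28.75°N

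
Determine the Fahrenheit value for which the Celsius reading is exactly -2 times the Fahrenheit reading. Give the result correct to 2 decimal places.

Let F be the Fahrenheit reading. The Celsius reading is C = 5/9·F - 17.7778.
Require C = -2·F: 5/9·F - 17.7778 = -2·F.
(23/9)·F = 17.7778  ⇒  F = 6.96.

6.96°F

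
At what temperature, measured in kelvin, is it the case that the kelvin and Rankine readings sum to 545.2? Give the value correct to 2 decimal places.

Let K be the kelvin reading. The Rankine reading is R = 1.8·K.
Require K + R = 545.2: (2.8)·K = 545.2.
K = (545.2) / (2.8) = 194.71.

194.71 K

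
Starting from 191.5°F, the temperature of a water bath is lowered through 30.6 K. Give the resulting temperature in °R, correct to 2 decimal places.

Initial temperature in Celsius: (191.5 - 32) × 5/9 = 88.6111°C.
The 30.6 K change is an interval; Kelvin and Celsius degrees are the same size, so ΔC = -30.6°C.
Final Celsius temperature: 88.6111 - 30.6000 = 58.0111°C.
In Rankine: 58.0111 × 1.8 + 491.67 = 596.09°R.

596.09°R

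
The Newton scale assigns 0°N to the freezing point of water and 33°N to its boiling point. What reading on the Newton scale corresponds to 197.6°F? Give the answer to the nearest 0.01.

30.36°N

First in Celsius: (197.6 - 32) × 5/9 = 92.0000°C.
Linearly onto the Newton scale: 0 + (92.0000 / 100) × (33 - 0) = 30.36°N.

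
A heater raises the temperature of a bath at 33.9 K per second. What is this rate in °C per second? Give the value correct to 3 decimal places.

33.900 °C/second

The quantity depends on a temperature interval, so only the ratio of degree sizes applies; the offset between the scales is irrelevant.
A change of 1 K is a change of 1°C, so 33.9 × 1 = 33.900.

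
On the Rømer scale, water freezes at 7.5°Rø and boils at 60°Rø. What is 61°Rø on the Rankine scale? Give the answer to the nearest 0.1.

Linear interpolation between the fixed points: C = (61 - 7.5) × 100 / (60 - 7.5) = 101.9048°C.
Then 101.9048 × 1.8 + 491.67 = 675.1°R.

675.1°R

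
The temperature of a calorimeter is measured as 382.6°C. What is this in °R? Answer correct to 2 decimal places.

1180.35°R

In Rankine: 382.6000 × 1.8 + 491.67 = 1180.35°R.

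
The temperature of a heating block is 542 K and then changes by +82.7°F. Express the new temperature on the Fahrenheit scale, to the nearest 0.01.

Initial temperature in Celsius: 542 - 273.15 = 268.8500°C.
The 82.7°F change is an interval, so only the factor 5/9 applies: +82.7 × 5/9 = +45.9444°C.
Final Celsius temperature: 268.8500 + 45.9444 = 314.7944°C.
In Fahrenheit: 314.7944 × 1.8 + 32 = 598.63°F.

598.63°F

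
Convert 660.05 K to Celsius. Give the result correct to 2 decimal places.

386.90°C

In Celsius: 660.05 - 273.15 = 386.9000°C.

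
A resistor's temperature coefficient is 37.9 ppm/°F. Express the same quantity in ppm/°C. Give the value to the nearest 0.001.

68.220 ppm/°C

The quantity depends on a temperature interval, so only the ratio of degree sizes applies; the offset between the scales is irrelevant.
A change of 1°C is a change of 1.8°F, so per °C the value is 37.9 × 1.8 = 68.220.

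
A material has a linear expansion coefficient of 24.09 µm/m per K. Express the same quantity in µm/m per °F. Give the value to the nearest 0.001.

Since only a temperature interval is involved, the additive offset between the scales drops out.
A change of 1°F is a change of 5/9 K, so per °F the value is 24.09 × 5/9 = 13.383.

13.383 µm/m per °F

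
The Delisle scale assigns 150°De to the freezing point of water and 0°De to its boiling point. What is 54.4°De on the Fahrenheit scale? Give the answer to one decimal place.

Linear interpolation between the fixed points: C = (54.4 - 150) × 100 / (0 - 150) = 63.7333°C.
Then 63.7333 × 1.8 + 32 = 146.7°F.

146.7°F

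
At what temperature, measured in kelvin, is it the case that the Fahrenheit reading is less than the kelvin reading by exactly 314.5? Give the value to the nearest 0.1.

Let K be the kelvin reading. The Fahrenheit reading is F = 1.8·K - 459.67.
Require F - K = -314.5: (0.8)·K - 459.67 = -314.5.
K = (-314.5 + 459.67) / (0.8) = 181.5.

181.5 K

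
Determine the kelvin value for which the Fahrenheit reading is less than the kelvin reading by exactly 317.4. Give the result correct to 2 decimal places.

177.84 K

Let K be the kelvin reading. The Fahrenheit reading is F = 1.8·K - 459.67.
Require F - K = -317.4: (0.8)·K - 459.67 = -317.4.
K = (-317.4 + 459.67) / (0.8) = 177.84.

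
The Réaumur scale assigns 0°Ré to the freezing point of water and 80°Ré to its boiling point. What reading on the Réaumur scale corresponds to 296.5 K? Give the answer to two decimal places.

18.68°Ré

First in Celsius: 296.5 - 273.15 = 23.3500°C.
Linearly onto the Réaumur scale: 0 + (23.3500 / 100) × (80 - 0) = 18.68°Ré.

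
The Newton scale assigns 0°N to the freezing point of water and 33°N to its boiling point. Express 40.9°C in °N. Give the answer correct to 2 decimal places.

Linearly onto the Newton scale: 0 + (40.9000 / 100) × (33 - 0) = 13.50°N.

13.50°N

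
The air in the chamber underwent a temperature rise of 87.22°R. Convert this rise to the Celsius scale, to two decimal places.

For a temperature interval the offset drops out; only the factor 5/9 applies.
87.22 × 5/9 = 48.46.

48.46°C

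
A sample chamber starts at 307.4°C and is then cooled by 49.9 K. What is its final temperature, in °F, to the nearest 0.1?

495.5°F

The 49.9 K change is an interval; Kelvin and Celsius degrees are the same size, so ΔC = -49.9°C.
Final Celsius temperature: 307.4000 - 49.9000 = 257.5000°C.
In Fahrenheit: 257.5000 × 1.8 + 32 = 495.5°F.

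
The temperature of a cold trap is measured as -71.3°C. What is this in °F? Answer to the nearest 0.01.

In Fahrenheit: -71.3000 × 1.8 + 32 = -96.34°F.

-96.34°F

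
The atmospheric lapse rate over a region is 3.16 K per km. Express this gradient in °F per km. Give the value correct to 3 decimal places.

Since only a temperature interval is involved, the additive offset between the scales drops out.
A change of 1 K is a change of 1.8°F, so 3.16 × 1.8 = 5.688.

5.688 °F/km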